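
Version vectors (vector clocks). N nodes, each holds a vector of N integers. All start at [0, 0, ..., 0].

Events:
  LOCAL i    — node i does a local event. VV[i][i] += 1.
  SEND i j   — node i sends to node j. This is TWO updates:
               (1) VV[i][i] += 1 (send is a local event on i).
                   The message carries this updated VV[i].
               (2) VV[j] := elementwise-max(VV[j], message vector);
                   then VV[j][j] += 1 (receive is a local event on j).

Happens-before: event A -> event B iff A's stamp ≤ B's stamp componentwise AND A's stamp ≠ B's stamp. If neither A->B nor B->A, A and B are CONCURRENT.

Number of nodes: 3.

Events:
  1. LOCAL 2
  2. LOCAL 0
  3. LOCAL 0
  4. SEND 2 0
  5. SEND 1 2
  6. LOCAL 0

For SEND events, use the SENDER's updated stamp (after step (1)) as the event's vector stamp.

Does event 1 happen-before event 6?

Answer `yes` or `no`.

Answer: yes

Derivation:
Initial: VV[0]=[0, 0, 0]
Initial: VV[1]=[0, 0, 0]
Initial: VV[2]=[0, 0, 0]
Event 1: LOCAL 2: VV[2][2]++ -> VV[2]=[0, 0, 1]
Event 2: LOCAL 0: VV[0][0]++ -> VV[0]=[1, 0, 0]
Event 3: LOCAL 0: VV[0][0]++ -> VV[0]=[2, 0, 0]
Event 4: SEND 2->0: VV[2][2]++ -> VV[2]=[0, 0, 2], msg_vec=[0, 0, 2]; VV[0]=max(VV[0],msg_vec) then VV[0][0]++ -> VV[0]=[3, 0, 2]
Event 5: SEND 1->2: VV[1][1]++ -> VV[1]=[0, 1, 0], msg_vec=[0, 1, 0]; VV[2]=max(VV[2],msg_vec) then VV[2][2]++ -> VV[2]=[0, 1, 3]
Event 6: LOCAL 0: VV[0][0]++ -> VV[0]=[4, 0, 2]
Event 1 stamp: [0, 0, 1]
Event 6 stamp: [4, 0, 2]
[0, 0, 1] <= [4, 0, 2]? True. Equal? False. Happens-before: True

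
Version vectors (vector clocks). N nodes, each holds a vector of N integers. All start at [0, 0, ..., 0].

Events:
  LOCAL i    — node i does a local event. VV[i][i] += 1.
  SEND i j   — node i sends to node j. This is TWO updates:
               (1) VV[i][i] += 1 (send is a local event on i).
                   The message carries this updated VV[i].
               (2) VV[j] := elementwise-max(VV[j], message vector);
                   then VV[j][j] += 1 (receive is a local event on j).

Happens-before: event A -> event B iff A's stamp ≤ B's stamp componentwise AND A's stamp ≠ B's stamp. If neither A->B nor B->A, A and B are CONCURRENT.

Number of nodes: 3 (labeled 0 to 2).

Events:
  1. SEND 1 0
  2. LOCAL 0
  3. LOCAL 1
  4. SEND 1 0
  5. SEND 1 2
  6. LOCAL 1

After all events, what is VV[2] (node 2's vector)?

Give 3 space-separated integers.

Initial: VV[0]=[0, 0, 0]
Initial: VV[1]=[0, 0, 0]
Initial: VV[2]=[0, 0, 0]
Event 1: SEND 1->0: VV[1][1]++ -> VV[1]=[0, 1, 0], msg_vec=[0, 1, 0]; VV[0]=max(VV[0],msg_vec) then VV[0][0]++ -> VV[0]=[1, 1, 0]
Event 2: LOCAL 0: VV[0][0]++ -> VV[0]=[2, 1, 0]
Event 3: LOCAL 1: VV[1][1]++ -> VV[1]=[0, 2, 0]
Event 4: SEND 1->0: VV[1][1]++ -> VV[1]=[0, 3, 0], msg_vec=[0, 3, 0]; VV[0]=max(VV[0],msg_vec) then VV[0][0]++ -> VV[0]=[3, 3, 0]
Event 5: SEND 1->2: VV[1][1]++ -> VV[1]=[0, 4, 0], msg_vec=[0, 4, 0]; VV[2]=max(VV[2],msg_vec) then VV[2][2]++ -> VV[2]=[0, 4, 1]
Event 6: LOCAL 1: VV[1][1]++ -> VV[1]=[0, 5, 0]
Final vectors: VV[0]=[3, 3, 0]; VV[1]=[0, 5, 0]; VV[2]=[0, 4, 1]

Answer: 0 4 1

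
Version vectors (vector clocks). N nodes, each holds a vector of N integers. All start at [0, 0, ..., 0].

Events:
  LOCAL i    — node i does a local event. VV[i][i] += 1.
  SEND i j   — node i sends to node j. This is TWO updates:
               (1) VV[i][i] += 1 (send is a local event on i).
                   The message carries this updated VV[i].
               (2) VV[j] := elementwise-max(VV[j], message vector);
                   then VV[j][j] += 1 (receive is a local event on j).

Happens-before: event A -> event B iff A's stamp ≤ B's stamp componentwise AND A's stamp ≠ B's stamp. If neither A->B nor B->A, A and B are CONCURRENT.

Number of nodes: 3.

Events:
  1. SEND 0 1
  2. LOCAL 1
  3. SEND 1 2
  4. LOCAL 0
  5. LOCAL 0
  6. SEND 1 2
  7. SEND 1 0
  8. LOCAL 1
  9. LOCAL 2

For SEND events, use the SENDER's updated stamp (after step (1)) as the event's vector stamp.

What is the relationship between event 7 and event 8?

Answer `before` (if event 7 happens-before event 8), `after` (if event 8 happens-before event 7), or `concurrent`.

Initial: VV[0]=[0, 0, 0]
Initial: VV[1]=[0, 0, 0]
Initial: VV[2]=[0, 0, 0]
Event 1: SEND 0->1: VV[0][0]++ -> VV[0]=[1, 0, 0], msg_vec=[1, 0, 0]; VV[1]=max(VV[1],msg_vec) then VV[1][1]++ -> VV[1]=[1, 1, 0]
Event 2: LOCAL 1: VV[1][1]++ -> VV[1]=[1, 2, 0]
Event 3: SEND 1->2: VV[1][1]++ -> VV[1]=[1, 3, 0], msg_vec=[1, 3, 0]; VV[2]=max(VV[2],msg_vec) then VV[2][2]++ -> VV[2]=[1, 3, 1]
Event 4: LOCAL 0: VV[0][0]++ -> VV[0]=[2, 0, 0]
Event 5: LOCAL 0: VV[0][0]++ -> VV[0]=[3, 0, 0]
Event 6: SEND 1->2: VV[1][1]++ -> VV[1]=[1, 4, 0], msg_vec=[1, 4, 0]; VV[2]=max(VV[2],msg_vec) then VV[2][2]++ -> VV[2]=[1, 4, 2]
Event 7: SEND 1->0: VV[1][1]++ -> VV[1]=[1, 5, 0], msg_vec=[1, 5, 0]; VV[0]=max(VV[0],msg_vec) then VV[0][0]++ -> VV[0]=[4, 5, 0]
Event 8: LOCAL 1: VV[1][1]++ -> VV[1]=[1, 6, 0]
Event 9: LOCAL 2: VV[2][2]++ -> VV[2]=[1, 4, 3]
Event 7 stamp: [1, 5, 0]
Event 8 stamp: [1, 6, 0]
[1, 5, 0] <= [1, 6, 0]? True
[1, 6, 0] <= [1, 5, 0]? False
Relation: before

Answer: before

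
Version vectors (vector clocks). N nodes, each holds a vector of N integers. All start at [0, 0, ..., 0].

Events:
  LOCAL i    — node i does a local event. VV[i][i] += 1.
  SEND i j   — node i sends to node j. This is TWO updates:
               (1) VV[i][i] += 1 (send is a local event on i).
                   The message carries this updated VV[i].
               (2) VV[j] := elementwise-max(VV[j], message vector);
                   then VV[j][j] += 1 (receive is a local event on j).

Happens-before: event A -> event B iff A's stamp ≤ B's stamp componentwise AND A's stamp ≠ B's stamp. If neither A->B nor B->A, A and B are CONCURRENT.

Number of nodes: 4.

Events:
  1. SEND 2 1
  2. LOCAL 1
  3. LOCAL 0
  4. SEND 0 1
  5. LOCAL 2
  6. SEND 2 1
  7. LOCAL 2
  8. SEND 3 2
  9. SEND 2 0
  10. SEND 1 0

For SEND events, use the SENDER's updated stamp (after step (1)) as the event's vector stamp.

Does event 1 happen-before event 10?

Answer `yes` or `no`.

Answer: yes

Derivation:
Initial: VV[0]=[0, 0, 0, 0]
Initial: VV[1]=[0, 0, 0, 0]
Initial: VV[2]=[0, 0, 0, 0]
Initial: VV[3]=[0, 0, 0, 0]
Event 1: SEND 2->1: VV[2][2]++ -> VV[2]=[0, 0, 1, 0], msg_vec=[0, 0, 1, 0]; VV[1]=max(VV[1],msg_vec) then VV[1][1]++ -> VV[1]=[0, 1, 1, 0]
Event 2: LOCAL 1: VV[1][1]++ -> VV[1]=[0, 2, 1, 0]
Event 3: LOCAL 0: VV[0][0]++ -> VV[0]=[1, 0, 0, 0]
Event 4: SEND 0->1: VV[0][0]++ -> VV[0]=[2, 0, 0, 0], msg_vec=[2, 0, 0, 0]; VV[1]=max(VV[1],msg_vec) then VV[1][1]++ -> VV[1]=[2, 3, 1, 0]
Event 5: LOCAL 2: VV[2][2]++ -> VV[2]=[0, 0, 2, 0]
Event 6: SEND 2->1: VV[2][2]++ -> VV[2]=[0, 0, 3, 0], msg_vec=[0, 0, 3, 0]; VV[1]=max(VV[1],msg_vec) then VV[1][1]++ -> VV[1]=[2, 4, 3, 0]
Event 7: LOCAL 2: VV[2][2]++ -> VV[2]=[0, 0, 4, 0]
Event 8: SEND 3->2: VV[3][3]++ -> VV[3]=[0, 0, 0, 1], msg_vec=[0, 0, 0, 1]; VV[2]=max(VV[2],msg_vec) then VV[2][2]++ -> VV[2]=[0, 0, 5, 1]
Event 9: SEND 2->0: VV[2][2]++ -> VV[2]=[0, 0, 6, 1], msg_vec=[0, 0, 6, 1]; VV[0]=max(VV[0],msg_vec) then VV[0][0]++ -> VV[0]=[3, 0, 6, 1]
Event 10: SEND 1->0: VV[1][1]++ -> VV[1]=[2, 5, 3, 0], msg_vec=[2, 5, 3, 0]; VV[0]=max(VV[0],msg_vec) then VV[0][0]++ -> VV[0]=[4, 5, 6, 1]
Event 1 stamp: [0, 0, 1, 0]
Event 10 stamp: [2, 5, 3, 0]
[0, 0, 1, 0] <= [2, 5, 3, 0]? True. Equal? False. Happens-before: True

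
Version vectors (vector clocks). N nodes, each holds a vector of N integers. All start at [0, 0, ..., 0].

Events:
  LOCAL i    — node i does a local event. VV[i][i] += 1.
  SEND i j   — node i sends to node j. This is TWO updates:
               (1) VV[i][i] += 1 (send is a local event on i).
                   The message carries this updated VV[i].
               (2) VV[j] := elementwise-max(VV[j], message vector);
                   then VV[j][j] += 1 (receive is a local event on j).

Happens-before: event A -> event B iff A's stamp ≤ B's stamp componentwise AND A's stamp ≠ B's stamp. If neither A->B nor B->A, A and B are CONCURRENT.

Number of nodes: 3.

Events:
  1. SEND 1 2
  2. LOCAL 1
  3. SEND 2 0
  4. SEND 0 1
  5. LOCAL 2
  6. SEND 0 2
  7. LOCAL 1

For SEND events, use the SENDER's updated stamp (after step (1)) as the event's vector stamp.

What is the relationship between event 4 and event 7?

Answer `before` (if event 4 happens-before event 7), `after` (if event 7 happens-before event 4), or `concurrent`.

Answer: before

Derivation:
Initial: VV[0]=[0, 0, 0]
Initial: VV[1]=[0, 0, 0]
Initial: VV[2]=[0, 0, 0]
Event 1: SEND 1->2: VV[1][1]++ -> VV[1]=[0, 1, 0], msg_vec=[0, 1, 0]; VV[2]=max(VV[2],msg_vec) then VV[2][2]++ -> VV[2]=[0, 1, 1]
Event 2: LOCAL 1: VV[1][1]++ -> VV[1]=[0, 2, 0]
Event 3: SEND 2->0: VV[2][2]++ -> VV[2]=[0, 1, 2], msg_vec=[0, 1, 2]; VV[0]=max(VV[0],msg_vec) then VV[0][0]++ -> VV[0]=[1, 1, 2]
Event 4: SEND 0->1: VV[0][0]++ -> VV[0]=[2, 1, 2], msg_vec=[2, 1, 2]; VV[1]=max(VV[1],msg_vec) then VV[1][1]++ -> VV[1]=[2, 3, 2]
Event 5: LOCAL 2: VV[2][2]++ -> VV[2]=[0, 1, 3]
Event 6: SEND 0->2: VV[0][0]++ -> VV[0]=[3, 1, 2], msg_vec=[3, 1, 2]; VV[2]=max(VV[2],msg_vec) then VV[2][2]++ -> VV[2]=[3, 1, 4]
Event 7: LOCAL 1: VV[1][1]++ -> VV[1]=[2, 4, 2]
Event 4 stamp: [2, 1, 2]
Event 7 stamp: [2, 4, 2]
[2, 1, 2] <= [2, 4, 2]? True
[2, 4, 2] <= [2, 1, 2]? False
Relation: before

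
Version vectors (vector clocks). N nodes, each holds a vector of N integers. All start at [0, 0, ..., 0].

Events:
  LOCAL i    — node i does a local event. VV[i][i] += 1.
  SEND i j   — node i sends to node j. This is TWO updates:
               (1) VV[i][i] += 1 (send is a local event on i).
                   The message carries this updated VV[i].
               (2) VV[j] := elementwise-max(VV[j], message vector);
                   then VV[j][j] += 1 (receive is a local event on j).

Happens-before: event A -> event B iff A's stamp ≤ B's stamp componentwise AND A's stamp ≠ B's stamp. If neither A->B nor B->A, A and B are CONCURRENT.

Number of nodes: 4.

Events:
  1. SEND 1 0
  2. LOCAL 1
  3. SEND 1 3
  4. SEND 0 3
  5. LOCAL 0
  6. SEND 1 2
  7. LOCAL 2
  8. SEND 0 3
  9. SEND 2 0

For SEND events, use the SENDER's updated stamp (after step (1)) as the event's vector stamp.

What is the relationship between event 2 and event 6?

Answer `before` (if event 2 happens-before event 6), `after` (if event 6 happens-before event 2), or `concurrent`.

Initial: VV[0]=[0, 0, 0, 0]
Initial: VV[1]=[0, 0, 0, 0]
Initial: VV[2]=[0, 0, 0, 0]
Initial: VV[3]=[0, 0, 0, 0]
Event 1: SEND 1->0: VV[1][1]++ -> VV[1]=[0, 1, 0, 0], msg_vec=[0, 1, 0, 0]; VV[0]=max(VV[0],msg_vec) then VV[0][0]++ -> VV[0]=[1, 1, 0, 0]
Event 2: LOCAL 1: VV[1][1]++ -> VV[1]=[0, 2, 0, 0]
Event 3: SEND 1->3: VV[1][1]++ -> VV[1]=[0, 3, 0, 0], msg_vec=[0, 3, 0, 0]; VV[3]=max(VV[3],msg_vec) then VV[3][3]++ -> VV[3]=[0, 3, 0, 1]
Event 4: SEND 0->3: VV[0][0]++ -> VV[0]=[2, 1, 0, 0], msg_vec=[2, 1, 0, 0]; VV[3]=max(VV[3],msg_vec) then VV[3][3]++ -> VV[3]=[2, 3, 0, 2]
Event 5: LOCAL 0: VV[0][0]++ -> VV[0]=[3, 1, 0, 0]
Event 6: SEND 1->2: VV[1][1]++ -> VV[1]=[0, 4, 0, 0], msg_vec=[0, 4, 0, 0]; VV[2]=max(VV[2],msg_vec) then VV[2][2]++ -> VV[2]=[0, 4, 1, 0]
Event 7: LOCAL 2: VV[2][2]++ -> VV[2]=[0, 4, 2, 0]
Event 8: SEND 0->3: VV[0][0]++ -> VV[0]=[4, 1, 0, 0], msg_vec=[4, 1, 0, 0]; VV[3]=max(VV[3],msg_vec) then VV[3][3]++ -> VV[3]=[4, 3, 0, 3]
Event 9: SEND 2->0: VV[2][2]++ -> VV[2]=[0, 4, 3, 0], msg_vec=[0, 4, 3, 0]; VV[0]=max(VV[0],msg_vec) then VV[0][0]++ -> VV[0]=[5, 4, 3, 0]
Event 2 stamp: [0, 2, 0, 0]
Event 6 stamp: [0, 4, 0, 0]
[0, 2, 0, 0] <= [0, 4, 0, 0]? True
[0, 4, 0, 0] <= [0, 2, 0, 0]? False
Relation: before

Answer: before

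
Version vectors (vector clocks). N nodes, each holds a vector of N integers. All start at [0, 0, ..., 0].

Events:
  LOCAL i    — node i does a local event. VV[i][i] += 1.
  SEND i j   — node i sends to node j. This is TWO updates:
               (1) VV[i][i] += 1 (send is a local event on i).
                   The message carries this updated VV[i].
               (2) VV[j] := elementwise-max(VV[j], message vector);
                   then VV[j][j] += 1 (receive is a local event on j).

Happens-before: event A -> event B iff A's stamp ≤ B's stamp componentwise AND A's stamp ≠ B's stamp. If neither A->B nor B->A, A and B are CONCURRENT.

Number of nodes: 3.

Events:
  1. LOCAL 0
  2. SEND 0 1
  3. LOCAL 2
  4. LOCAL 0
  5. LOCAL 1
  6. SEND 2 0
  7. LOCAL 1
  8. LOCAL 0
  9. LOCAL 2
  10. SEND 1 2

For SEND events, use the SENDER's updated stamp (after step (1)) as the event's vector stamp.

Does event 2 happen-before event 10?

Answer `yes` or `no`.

Initial: VV[0]=[0, 0, 0]
Initial: VV[1]=[0, 0, 0]
Initial: VV[2]=[0, 0, 0]
Event 1: LOCAL 0: VV[0][0]++ -> VV[0]=[1, 0, 0]
Event 2: SEND 0->1: VV[0][0]++ -> VV[0]=[2, 0, 0], msg_vec=[2, 0, 0]; VV[1]=max(VV[1],msg_vec) then VV[1][1]++ -> VV[1]=[2, 1, 0]
Event 3: LOCAL 2: VV[2][2]++ -> VV[2]=[0, 0, 1]
Event 4: LOCAL 0: VV[0][0]++ -> VV[0]=[3, 0, 0]
Event 5: LOCAL 1: VV[1][1]++ -> VV[1]=[2, 2, 0]
Event 6: SEND 2->0: VV[2][2]++ -> VV[2]=[0, 0, 2], msg_vec=[0, 0, 2]; VV[0]=max(VV[0],msg_vec) then VV[0][0]++ -> VV[0]=[4, 0, 2]
Event 7: LOCAL 1: VV[1][1]++ -> VV[1]=[2, 3, 0]
Event 8: LOCAL 0: VV[0][0]++ -> VV[0]=[5, 0, 2]
Event 9: LOCAL 2: VV[2][2]++ -> VV[2]=[0, 0, 3]
Event 10: SEND 1->2: VV[1][1]++ -> VV[1]=[2, 4, 0], msg_vec=[2, 4, 0]; VV[2]=max(VV[2],msg_vec) then VV[2][2]++ -> VV[2]=[2, 4, 4]
Event 2 stamp: [2, 0, 0]
Event 10 stamp: [2, 4, 0]
[2, 0, 0] <= [2, 4, 0]? True. Equal? False. Happens-before: True

Answer: yes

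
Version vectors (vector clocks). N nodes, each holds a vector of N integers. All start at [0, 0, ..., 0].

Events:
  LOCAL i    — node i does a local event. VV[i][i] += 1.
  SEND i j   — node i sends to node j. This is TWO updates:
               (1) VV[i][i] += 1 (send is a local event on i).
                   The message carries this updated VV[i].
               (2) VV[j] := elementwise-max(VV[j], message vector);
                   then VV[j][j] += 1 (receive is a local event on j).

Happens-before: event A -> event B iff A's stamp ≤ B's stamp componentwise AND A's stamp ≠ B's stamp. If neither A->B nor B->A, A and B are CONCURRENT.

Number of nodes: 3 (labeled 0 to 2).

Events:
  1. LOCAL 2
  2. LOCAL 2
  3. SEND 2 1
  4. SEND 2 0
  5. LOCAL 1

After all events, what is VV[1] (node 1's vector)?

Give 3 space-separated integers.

Initial: VV[0]=[0, 0, 0]
Initial: VV[1]=[0, 0, 0]
Initial: VV[2]=[0, 0, 0]
Event 1: LOCAL 2: VV[2][2]++ -> VV[2]=[0, 0, 1]
Event 2: LOCAL 2: VV[2][2]++ -> VV[2]=[0, 0, 2]
Event 3: SEND 2->1: VV[2][2]++ -> VV[2]=[0, 0, 3], msg_vec=[0, 0, 3]; VV[1]=max(VV[1],msg_vec) then VV[1][1]++ -> VV[1]=[0, 1, 3]
Event 4: SEND 2->0: VV[2][2]++ -> VV[2]=[0, 0, 4], msg_vec=[0, 0, 4]; VV[0]=max(VV[0],msg_vec) then VV[0][0]++ -> VV[0]=[1, 0, 4]
Event 5: LOCAL 1: VV[1][1]++ -> VV[1]=[0, 2, 3]
Final vectors: VV[0]=[1, 0, 4]; VV[1]=[0, 2, 3]; VV[2]=[0, 0, 4]

Answer: 0 2 3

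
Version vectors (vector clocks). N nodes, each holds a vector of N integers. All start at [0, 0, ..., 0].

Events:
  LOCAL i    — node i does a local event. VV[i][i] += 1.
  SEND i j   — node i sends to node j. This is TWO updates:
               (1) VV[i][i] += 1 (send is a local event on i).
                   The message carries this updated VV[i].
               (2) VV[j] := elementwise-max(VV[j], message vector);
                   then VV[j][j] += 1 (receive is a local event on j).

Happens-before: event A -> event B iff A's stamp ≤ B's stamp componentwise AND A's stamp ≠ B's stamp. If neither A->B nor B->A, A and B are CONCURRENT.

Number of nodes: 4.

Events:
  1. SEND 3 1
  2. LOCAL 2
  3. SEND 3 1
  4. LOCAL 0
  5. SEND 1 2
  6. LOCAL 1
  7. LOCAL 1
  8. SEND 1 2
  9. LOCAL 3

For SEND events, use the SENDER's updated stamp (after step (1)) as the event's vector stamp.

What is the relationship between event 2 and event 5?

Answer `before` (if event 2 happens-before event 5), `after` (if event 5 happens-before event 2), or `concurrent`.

Initial: VV[0]=[0, 0, 0, 0]
Initial: VV[1]=[0, 0, 0, 0]
Initial: VV[2]=[0, 0, 0, 0]
Initial: VV[3]=[0, 0, 0, 0]
Event 1: SEND 3->1: VV[3][3]++ -> VV[3]=[0, 0, 0, 1], msg_vec=[0, 0, 0, 1]; VV[1]=max(VV[1],msg_vec) then VV[1][1]++ -> VV[1]=[0, 1, 0, 1]
Event 2: LOCAL 2: VV[2][2]++ -> VV[2]=[0, 0, 1, 0]
Event 3: SEND 3->1: VV[3][3]++ -> VV[3]=[0, 0, 0, 2], msg_vec=[0, 0, 0, 2]; VV[1]=max(VV[1],msg_vec) then VV[1][1]++ -> VV[1]=[0, 2, 0, 2]
Event 4: LOCAL 0: VV[0][0]++ -> VV[0]=[1, 0, 0, 0]
Event 5: SEND 1->2: VV[1][1]++ -> VV[1]=[0, 3, 0, 2], msg_vec=[0, 3, 0, 2]; VV[2]=max(VV[2],msg_vec) then VV[2][2]++ -> VV[2]=[0, 3, 2, 2]
Event 6: LOCAL 1: VV[1][1]++ -> VV[1]=[0, 4, 0, 2]
Event 7: LOCAL 1: VV[1][1]++ -> VV[1]=[0, 5, 0, 2]
Event 8: SEND 1->2: VV[1][1]++ -> VV[1]=[0, 6, 0, 2], msg_vec=[0, 6, 0, 2]; VV[2]=max(VV[2],msg_vec) then VV[2][2]++ -> VV[2]=[0, 6, 3, 2]
Event 9: LOCAL 3: VV[3][3]++ -> VV[3]=[0, 0, 0, 3]
Event 2 stamp: [0, 0, 1, 0]
Event 5 stamp: [0, 3, 0, 2]
[0, 0, 1, 0] <= [0, 3, 0, 2]? False
[0, 3, 0, 2] <= [0, 0, 1, 0]? False
Relation: concurrent

Answer: concurrent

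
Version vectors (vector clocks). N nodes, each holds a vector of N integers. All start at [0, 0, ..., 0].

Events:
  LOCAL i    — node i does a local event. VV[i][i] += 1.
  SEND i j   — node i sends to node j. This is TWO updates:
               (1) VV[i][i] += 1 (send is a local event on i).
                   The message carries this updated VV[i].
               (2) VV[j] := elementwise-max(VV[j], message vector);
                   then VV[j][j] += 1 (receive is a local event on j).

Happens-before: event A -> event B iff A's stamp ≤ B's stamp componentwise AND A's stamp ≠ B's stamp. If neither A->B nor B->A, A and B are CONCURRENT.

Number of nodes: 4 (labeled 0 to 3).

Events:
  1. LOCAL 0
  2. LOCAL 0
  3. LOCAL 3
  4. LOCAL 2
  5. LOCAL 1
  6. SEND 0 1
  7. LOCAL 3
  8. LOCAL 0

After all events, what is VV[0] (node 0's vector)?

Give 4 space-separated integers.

Initial: VV[0]=[0, 0, 0, 0]
Initial: VV[1]=[0, 0, 0, 0]
Initial: VV[2]=[0, 0, 0, 0]
Initial: VV[3]=[0, 0, 0, 0]
Event 1: LOCAL 0: VV[0][0]++ -> VV[0]=[1, 0, 0, 0]
Event 2: LOCAL 0: VV[0][0]++ -> VV[0]=[2, 0, 0, 0]
Event 3: LOCAL 3: VV[3][3]++ -> VV[3]=[0, 0, 0, 1]
Event 4: LOCAL 2: VV[2][2]++ -> VV[2]=[0, 0, 1, 0]
Event 5: LOCAL 1: VV[1][1]++ -> VV[1]=[0, 1, 0, 0]
Event 6: SEND 0->1: VV[0][0]++ -> VV[0]=[3, 0, 0, 0], msg_vec=[3, 0, 0, 0]; VV[1]=max(VV[1],msg_vec) then VV[1][1]++ -> VV[1]=[3, 2, 0, 0]
Event 7: LOCAL 3: VV[3][3]++ -> VV[3]=[0, 0, 0, 2]
Event 8: LOCAL 0: VV[0][0]++ -> VV[0]=[4, 0, 0, 0]
Final vectors: VV[0]=[4, 0, 0, 0]; VV[1]=[3, 2, 0, 0]; VV[2]=[0, 0, 1, 0]; VV[3]=[0, 0, 0, 2]

Answer: 4 0 0 0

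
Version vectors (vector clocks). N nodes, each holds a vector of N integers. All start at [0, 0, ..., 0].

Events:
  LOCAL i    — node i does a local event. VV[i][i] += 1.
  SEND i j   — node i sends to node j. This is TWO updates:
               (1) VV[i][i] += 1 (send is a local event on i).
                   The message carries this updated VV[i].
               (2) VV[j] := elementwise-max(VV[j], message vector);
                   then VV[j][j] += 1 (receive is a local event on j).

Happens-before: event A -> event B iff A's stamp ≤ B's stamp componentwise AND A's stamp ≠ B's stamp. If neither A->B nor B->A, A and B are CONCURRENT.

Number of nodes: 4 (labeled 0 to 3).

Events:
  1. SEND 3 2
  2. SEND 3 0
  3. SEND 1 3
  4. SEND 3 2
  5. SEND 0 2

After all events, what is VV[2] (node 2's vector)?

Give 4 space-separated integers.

Answer: 2 1 3 4

Derivation:
Initial: VV[0]=[0, 0, 0, 0]
Initial: VV[1]=[0, 0, 0, 0]
Initial: VV[2]=[0, 0, 0, 0]
Initial: VV[3]=[0, 0, 0, 0]
Event 1: SEND 3->2: VV[3][3]++ -> VV[3]=[0, 0, 0, 1], msg_vec=[0, 0, 0, 1]; VV[2]=max(VV[2],msg_vec) then VV[2][2]++ -> VV[2]=[0, 0, 1, 1]
Event 2: SEND 3->0: VV[3][3]++ -> VV[3]=[0, 0, 0, 2], msg_vec=[0, 0, 0, 2]; VV[0]=max(VV[0],msg_vec) then VV[0][0]++ -> VV[0]=[1, 0, 0, 2]
Event 3: SEND 1->3: VV[1][1]++ -> VV[1]=[0, 1, 0, 0], msg_vec=[0, 1, 0, 0]; VV[3]=max(VV[3],msg_vec) then VV[3][3]++ -> VV[3]=[0, 1, 0, 3]
Event 4: SEND 3->2: VV[3][3]++ -> VV[3]=[0, 1, 0, 4], msg_vec=[0, 1, 0, 4]; VV[2]=max(VV[2],msg_vec) then VV[2][2]++ -> VV[2]=[0, 1, 2, 4]
Event 5: SEND 0->2: VV[0][0]++ -> VV[0]=[2, 0, 0, 2], msg_vec=[2, 0, 0, 2]; VV[2]=max(VV[2],msg_vec) then VV[2][2]++ -> VV[2]=[2, 1, 3, 4]
Final vectors: VV[0]=[2, 0, 0, 2]; VV[1]=[0, 1, 0, 0]; VV[2]=[2, 1, 3, 4]; VV[3]=[0, 1, 0, 4]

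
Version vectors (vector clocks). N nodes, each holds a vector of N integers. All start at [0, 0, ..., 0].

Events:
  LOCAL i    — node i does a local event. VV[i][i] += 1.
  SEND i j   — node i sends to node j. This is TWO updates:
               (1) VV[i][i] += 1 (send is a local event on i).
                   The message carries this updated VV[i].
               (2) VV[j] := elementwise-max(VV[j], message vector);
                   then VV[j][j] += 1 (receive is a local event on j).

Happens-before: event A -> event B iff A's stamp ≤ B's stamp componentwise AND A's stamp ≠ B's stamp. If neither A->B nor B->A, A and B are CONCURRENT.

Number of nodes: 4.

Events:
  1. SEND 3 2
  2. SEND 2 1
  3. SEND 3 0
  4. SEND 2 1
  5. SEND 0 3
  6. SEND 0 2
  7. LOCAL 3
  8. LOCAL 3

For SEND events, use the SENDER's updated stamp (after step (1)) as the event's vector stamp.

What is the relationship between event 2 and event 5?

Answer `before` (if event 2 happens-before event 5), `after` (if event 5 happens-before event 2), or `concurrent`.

Answer: concurrent

Derivation:
Initial: VV[0]=[0, 0, 0, 0]
Initial: VV[1]=[0, 0, 0, 0]
Initial: VV[2]=[0, 0, 0, 0]
Initial: VV[3]=[0, 0, 0, 0]
Event 1: SEND 3->2: VV[3][3]++ -> VV[3]=[0, 0, 0, 1], msg_vec=[0, 0, 0, 1]; VV[2]=max(VV[2],msg_vec) then VV[2][2]++ -> VV[2]=[0, 0, 1, 1]
Event 2: SEND 2->1: VV[2][2]++ -> VV[2]=[0, 0, 2, 1], msg_vec=[0, 0, 2, 1]; VV[1]=max(VV[1],msg_vec) then VV[1][1]++ -> VV[1]=[0, 1, 2, 1]
Event 3: SEND 3->0: VV[3][3]++ -> VV[3]=[0, 0, 0, 2], msg_vec=[0, 0, 0, 2]; VV[0]=max(VV[0],msg_vec) then VV[0][0]++ -> VV[0]=[1, 0, 0, 2]
Event 4: SEND 2->1: VV[2][2]++ -> VV[2]=[0, 0, 3, 1], msg_vec=[0, 0, 3, 1]; VV[1]=max(VV[1],msg_vec) then VV[1][1]++ -> VV[1]=[0, 2, 3, 1]
Event 5: SEND 0->3: VV[0][0]++ -> VV[0]=[2, 0, 0, 2], msg_vec=[2, 0, 0, 2]; VV[3]=max(VV[3],msg_vec) then VV[3][3]++ -> VV[3]=[2, 0, 0, 3]
Event 6: SEND 0->2: VV[0][0]++ -> VV[0]=[3, 0, 0, 2], msg_vec=[3, 0, 0, 2]; VV[2]=max(VV[2],msg_vec) then VV[2][2]++ -> VV[2]=[3, 0, 4, 2]
Event 7: LOCAL 3: VV[3][3]++ -> VV[3]=[2, 0, 0, 4]
Event 8: LOCAL 3: VV[3][3]++ -> VV[3]=[2, 0, 0, 5]
Event 2 stamp: [0, 0, 2, 1]
Event 5 stamp: [2, 0, 0, 2]
[0, 0, 2, 1] <= [2, 0, 0, 2]? False
[2, 0, 0, 2] <= [0, 0, 2, 1]? False
Relation: concurrent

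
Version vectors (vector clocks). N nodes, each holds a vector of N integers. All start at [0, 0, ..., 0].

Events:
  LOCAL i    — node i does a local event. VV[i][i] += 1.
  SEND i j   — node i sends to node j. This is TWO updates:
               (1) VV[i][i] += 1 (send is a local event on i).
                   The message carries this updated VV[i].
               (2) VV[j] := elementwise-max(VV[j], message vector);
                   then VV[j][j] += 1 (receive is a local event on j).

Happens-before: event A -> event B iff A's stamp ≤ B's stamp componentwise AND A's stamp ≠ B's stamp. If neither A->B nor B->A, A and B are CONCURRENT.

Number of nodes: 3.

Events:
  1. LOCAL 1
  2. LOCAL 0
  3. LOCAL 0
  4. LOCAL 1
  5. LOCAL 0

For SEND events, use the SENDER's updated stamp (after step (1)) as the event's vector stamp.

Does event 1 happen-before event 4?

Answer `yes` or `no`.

Initial: VV[0]=[0, 0, 0]
Initial: VV[1]=[0, 0, 0]
Initial: VV[2]=[0, 0, 0]
Event 1: LOCAL 1: VV[1][1]++ -> VV[1]=[0, 1, 0]
Event 2: LOCAL 0: VV[0][0]++ -> VV[0]=[1, 0, 0]
Event 3: LOCAL 0: VV[0][0]++ -> VV[0]=[2, 0, 0]
Event 4: LOCAL 1: VV[1][1]++ -> VV[1]=[0, 2, 0]
Event 5: LOCAL 0: VV[0][0]++ -> VV[0]=[3, 0, 0]
Event 1 stamp: [0, 1, 0]
Event 4 stamp: [0, 2, 0]
[0, 1, 0] <= [0, 2, 0]? True. Equal? False. Happens-before: True

Answer: yes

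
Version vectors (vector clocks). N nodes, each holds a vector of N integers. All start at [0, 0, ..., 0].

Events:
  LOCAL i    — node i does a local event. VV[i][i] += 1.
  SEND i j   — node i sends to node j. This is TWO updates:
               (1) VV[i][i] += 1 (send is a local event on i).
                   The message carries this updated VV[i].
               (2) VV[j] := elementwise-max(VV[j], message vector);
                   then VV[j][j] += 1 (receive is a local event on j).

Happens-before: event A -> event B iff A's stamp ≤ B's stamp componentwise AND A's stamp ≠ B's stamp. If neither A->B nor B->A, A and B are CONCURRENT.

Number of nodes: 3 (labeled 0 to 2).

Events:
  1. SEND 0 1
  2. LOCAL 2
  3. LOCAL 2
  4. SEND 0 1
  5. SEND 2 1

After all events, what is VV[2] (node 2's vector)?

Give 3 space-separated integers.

Answer: 0 0 3

Derivation:
Initial: VV[0]=[0, 0, 0]
Initial: VV[1]=[0, 0, 0]
Initial: VV[2]=[0, 0, 0]
Event 1: SEND 0->1: VV[0][0]++ -> VV[0]=[1, 0, 0], msg_vec=[1, 0, 0]; VV[1]=max(VV[1],msg_vec) then VV[1][1]++ -> VV[1]=[1, 1, 0]
Event 2: LOCAL 2: VV[2][2]++ -> VV[2]=[0, 0, 1]
Event 3: LOCAL 2: VV[2][2]++ -> VV[2]=[0, 0, 2]
Event 4: SEND 0->1: VV[0][0]++ -> VV[0]=[2, 0, 0], msg_vec=[2, 0, 0]; VV[1]=max(VV[1],msg_vec) then VV[1][1]++ -> VV[1]=[2, 2, 0]
Event 5: SEND 2->1: VV[2][2]++ -> VV[2]=[0, 0, 3], msg_vec=[0, 0, 3]; VV[1]=max(VV[1],msg_vec) then VV[1][1]++ -> VV[1]=[2, 3, 3]
Final vectors: VV[0]=[2, 0, 0]; VV[1]=[2, 3, 3]; VV[2]=[0, 0, 3]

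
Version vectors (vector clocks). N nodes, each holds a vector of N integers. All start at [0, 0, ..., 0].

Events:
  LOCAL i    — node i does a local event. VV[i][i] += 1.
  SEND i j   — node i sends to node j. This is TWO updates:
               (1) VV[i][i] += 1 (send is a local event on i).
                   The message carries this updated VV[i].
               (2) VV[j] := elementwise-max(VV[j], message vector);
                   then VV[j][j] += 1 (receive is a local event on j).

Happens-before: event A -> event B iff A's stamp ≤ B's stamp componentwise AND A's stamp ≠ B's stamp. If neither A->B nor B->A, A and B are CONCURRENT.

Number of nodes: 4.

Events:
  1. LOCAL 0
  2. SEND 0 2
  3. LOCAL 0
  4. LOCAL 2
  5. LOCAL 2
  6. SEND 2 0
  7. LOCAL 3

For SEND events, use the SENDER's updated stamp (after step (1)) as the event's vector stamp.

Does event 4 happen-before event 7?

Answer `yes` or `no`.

Initial: VV[0]=[0, 0, 0, 0]
Initial: VV[1]=[0, 0, 0, 0]
Initial: VV[2]=[0, 0, 0, 0]
Initial: VV[3]=[0, 0, 0, 0]
Event 1: LOCAL 0: VV[0][0]++ -> VV[0]=[1, 0, 0, 0]
Event 2: SEND 0->2: VV[0][0]++ -> VV[0]=[2, 0, 0, 0], msg_vec=[2, 0, 0, 0]; VV[2]=max(VV[2],msg_vec) then VV[2][2]++ -> VV[2]=[2, 0, 1, 0]
Event 3: LOCAL 0: VV[0][0]++ -> VV[0]=[3, 0, 0, 0]
Event 4: LOCAL 2: VV[2][2]++ -> VV[2]=[2, 0, 2, 0]
Event 5: LOCAL 2: VV[2][2]++ -> VV[2]=[2, 0, 3, 0]
Event 6: SEND 2->0: VV[2][2]++ -> VV[2]=[2, 0, 4, 0], msg_vec=[2, 0, 4, 0]; VV[0]=max(VV[0],msg_vec) then VV[0][0]++ -> VV[0]=[4, 0, 4, 0]
Event 7: LOCAL 3: VV[3][3]++ -> VV[3]=[0, 0, 0, 1]
Event 4 stamp: [2, 0, 2, 0]
Event 7 stamp: [0, 0, 0, 1]
[2, 0, 2, 0] <= [0, 0, 0, 1]? False. Equal? False. Happens-before: False

Answer: no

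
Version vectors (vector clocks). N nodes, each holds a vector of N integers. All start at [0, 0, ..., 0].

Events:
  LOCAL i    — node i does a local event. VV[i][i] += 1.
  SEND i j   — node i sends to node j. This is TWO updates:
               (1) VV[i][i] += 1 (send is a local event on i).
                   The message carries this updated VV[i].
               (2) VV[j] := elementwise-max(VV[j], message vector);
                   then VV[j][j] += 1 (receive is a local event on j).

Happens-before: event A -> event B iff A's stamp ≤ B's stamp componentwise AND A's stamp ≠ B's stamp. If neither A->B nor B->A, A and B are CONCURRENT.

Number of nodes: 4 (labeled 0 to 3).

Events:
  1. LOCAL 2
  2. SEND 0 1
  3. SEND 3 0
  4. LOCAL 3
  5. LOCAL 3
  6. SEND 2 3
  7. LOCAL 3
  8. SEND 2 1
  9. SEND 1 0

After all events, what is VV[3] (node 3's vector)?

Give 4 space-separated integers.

Answer: 0 0 2 5

Derivation:
Initial: VV[0]=[0, 0, 0, 0]
Initial: VV[1]=[0, 0, 0, 0]
Initial: VV[2]=[0, 0, 0, 0]
Initial: VV[3]=[0, 0, 0, 0]
Event 1: LOCAL 2: VV[2][2]++ -> VV[2]=[0, 0, 1, 0]
Event 2: SEND 0->1: VV[0][0]++ -> VV[0]=[1, 0, 0, 0], msg_vec=[1, 0, 0, 0]; VV[1]=max(VV[1],msg_vec) then VV[1][1]++ -> VV[1]=[1, 1, 0, 0]
Event 3: SEND 3->0: VV[3][3]++ -> VV[3]=[0, 0, 0, 1], msg_vec=[0, 0, 0, 1]; VV[0]=max(VV[0],msg_vec) then VV[0][0]++ -> VV[0]=[2, 0, 0, 1]
Event 4: LOCAL 3: VV[3][3]++ -> VV[3]=[0, 0, 0, 2]
Event 5: LOCAL 3: VV[3][3]++ -> VV[3]=[0, 0, 0, 3]
Event 6: SEND 2->3: VV[2][2]++ -> VV[2]=[0, 0, 2, 0], msg_vec=[0, 0, 2, 0]; VV[3]=max(VV[3],msg_vec) then VV[3][3]++ -> VV[3]=[0, 0, 2, 4]
Event 7: LOCAL 3: VV[3][3]++ -> VV[3]=[0, 0, 2, 5]
Event 8: SEND 2->1: VV[2][2]++ -> VV[2]=[0, 0, 3, 0], msg_vec=[0, 0, 3, 0]; VV[1]=max(VV[1],msg_vec) then VV[1][1]++ -> VV[1]=[1, 2, 3, 0]
Event 9: SEND 1->0: VV[1][1]++ -> VV[1]=[1, 3, 3, 0], msg_vec=[1, 3, 3, 0]; VV[0]=max(VV[0],msg_vec) then VV[0][0]++ -> VV[0]=[3, 3, 3, 1]
Final vectors: VV[0]=[3, 3, 3, 1]; VV[1]=[1, 3, 3, 0]; VV[2]=[0, 0, 3, 0]; VV[3]=[0, 0, 2, 5]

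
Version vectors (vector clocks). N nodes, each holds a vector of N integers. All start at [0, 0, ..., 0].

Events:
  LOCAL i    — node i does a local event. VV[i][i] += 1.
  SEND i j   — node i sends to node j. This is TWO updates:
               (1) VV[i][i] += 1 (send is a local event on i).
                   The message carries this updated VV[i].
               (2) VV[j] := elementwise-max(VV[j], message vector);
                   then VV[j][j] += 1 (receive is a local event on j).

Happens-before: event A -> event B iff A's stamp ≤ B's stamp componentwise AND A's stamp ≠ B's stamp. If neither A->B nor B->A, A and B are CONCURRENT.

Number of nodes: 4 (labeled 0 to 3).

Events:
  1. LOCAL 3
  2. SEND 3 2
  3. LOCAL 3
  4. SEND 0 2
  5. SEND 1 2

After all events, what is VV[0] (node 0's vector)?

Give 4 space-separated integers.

Initial: VV[0]=[0, 0, 0, 0]
Initial: VV[1]=[0, 0, 0, 0]
Initial: VV[2]=[0, 0, 0, 0]
Initial: VV[3]=[0, 0, 0, 0]
Event 1: LOCAL 3: VV[3][3]++ -> VV[3]=[0, 0, 0, 1]
Event 2: SEND 3->2: VV[3][3]++ -> VV[3]=[0, 0, 0, 2], msg_vec=[0, 0, 0, 2]; VV[2]=max(VV[2],msg_vec) then VV[2][2]++ -> VV[2]=[0, 0, 1, 2]
Event 3: LOCAL 3: VV[3][3]++ -> VV[3]=[0, 0, 0, 3]
Event 4: SEND 0->2: VV[0][0]++ -> VV[0]=[1, 0, 0, 0], msg_vec=[1, 0, 0, 0]; VV[2]=max(VV[2],msg_vec) then VV[2][2]++ -> VV[2]=[1, 0, 2, 2]
Event 5: SEND 1->2: VV[1][1]++ -> VV[1]=[0, 1, 0, 0], msg_vec=[0, 1, 0, 0]; VV[2]=max(VV[2],msg_vec) then VV[2][2]++ -> VV[2]=[1, 1, 3, 2]
Final vectors: VV[0]=[1, 0, 0, 0]; VV[1]=[0, 1, 0, 0]; VV[2]=[1, 1, 3, 2]; VV[3]=[0, 0, 0, 3]

Answer: 1 0 0 0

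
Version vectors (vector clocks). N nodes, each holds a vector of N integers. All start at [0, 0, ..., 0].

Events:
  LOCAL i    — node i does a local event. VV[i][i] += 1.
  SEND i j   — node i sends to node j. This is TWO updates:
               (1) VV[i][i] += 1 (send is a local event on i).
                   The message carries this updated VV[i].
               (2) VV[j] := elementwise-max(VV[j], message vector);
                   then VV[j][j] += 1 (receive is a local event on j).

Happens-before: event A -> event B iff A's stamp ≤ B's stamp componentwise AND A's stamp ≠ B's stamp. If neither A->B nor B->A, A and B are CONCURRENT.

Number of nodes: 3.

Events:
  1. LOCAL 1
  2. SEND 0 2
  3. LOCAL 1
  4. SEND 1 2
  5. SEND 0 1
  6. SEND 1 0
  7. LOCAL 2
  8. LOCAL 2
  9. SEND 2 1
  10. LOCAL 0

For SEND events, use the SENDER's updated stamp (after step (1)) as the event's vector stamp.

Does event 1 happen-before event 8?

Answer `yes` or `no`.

Initial: VV[0]=[0, 0, 0]
Initial: VV[1]=[0, 0, 0]
Initial: VV[2]=[0, 0, 0]
Event 1: LOCAL 1: VV[1][1]++ -> VV[1]=[0, 1, 0]
Event 2: SEND 0->2: VV[0][0]++ -> VV[0]=[1, 0, 0], msg_vec=[1, 0, 0]; VV[2]=max(VV[2],msg_vec) then VV[2][2]++ -> VV[2]=[1, 0, 1]
Event 3: LOCAL 1: VV[1][1]++ -> VV[1]=[0, 2, 0]
Event 4: SEND 1->2: VV[1][1]++ -> VV[1]=[0, 3, 0], msg_vec=[0, 3, 0]; VV[2]=max(VV[2],msg_vec) then VV[2][2]++ -> VV[2]=[1, 3, 2]
Event 5: SEND 0->1: VV[0][0]++ -> VV[0]=[2, 0, 0], msg_vec=[2, 0, 0]; VV[1]=max(VV[1],msg_vec) then VV[1][1]++ -> VV[1]=[2, 4, 0]
Event 6: SEND 1->0: VV[1][1]++ -> VV[1]=[2, 5, 0], msg_vec=[2, 5, 0]; VV[0]=max(VV[0],msg_vec) then VV[0][0]++ -> VV[0]=[3, 5, 0]
Event 7: LOCAL 2: VV[2][2]++ -> VV[2]=[1, 3, 3]
Event 8: LOCAL 2: VV[2][2]++ -> VV[2]=[1, 3, 4]
Event 9: SEND 2->1: VV[2][2]++ -> VV[2]=[1, 3, 5], msg_vec=[1, 3, 5]; VV[1]=max(VV[1],msg_vec) then VV[1][1]++ -> VV[1]=[2, 6, 5]
Event 10: LOCAL 0: VV[0][0]++ -> VV[0]=[4, 5, 0]
Event 1 stamp: [0, 1, 0]
Event 8 stamp: [1, 3, 4]
[0, 1, 0] <= [1, 3, 4]? True. Equal? False. Happens-before: True

Answer: yes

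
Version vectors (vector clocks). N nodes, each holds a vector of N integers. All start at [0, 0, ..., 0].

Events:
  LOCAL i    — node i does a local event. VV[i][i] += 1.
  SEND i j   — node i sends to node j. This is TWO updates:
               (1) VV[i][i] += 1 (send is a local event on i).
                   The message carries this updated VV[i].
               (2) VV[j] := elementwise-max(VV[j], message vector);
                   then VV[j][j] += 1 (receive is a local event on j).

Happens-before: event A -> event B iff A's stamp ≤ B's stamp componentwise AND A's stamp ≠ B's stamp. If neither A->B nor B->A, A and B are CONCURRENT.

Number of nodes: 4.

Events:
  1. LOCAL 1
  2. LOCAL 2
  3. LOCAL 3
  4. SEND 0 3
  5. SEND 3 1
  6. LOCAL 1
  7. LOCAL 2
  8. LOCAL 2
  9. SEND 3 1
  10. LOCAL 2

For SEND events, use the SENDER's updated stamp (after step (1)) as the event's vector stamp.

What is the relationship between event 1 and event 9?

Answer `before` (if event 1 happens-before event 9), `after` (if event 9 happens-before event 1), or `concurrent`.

Answer: concurrent

Derivation:
Initial: VV[0]=[0, 0, 0, 0]
Initial: VV[1]=[0, 0, 0, 0]
Initial: VV[2]=[0, 0, 0, 0]
Initial: VV[3]=[0, 0, 0, 0]
Event 1: LOCAL 1: VV[1][1]++ -> VV[1]=[0, 1, 0, 0]
Event 2: LOCAL 2: VV[2][2]++ -> VV[2]=[0, 0, 1, 0]
Event 3: LOCAL 3: VV[3][3]++ -> VV[3]=[0, 0, 0, 1]
Event 4: SEND 0->3: VV[0][0]++ -> VV[0]=[1, 0, 0, 0], msg_vec=[1, 0, 0, 0]; VV[3]=max(VV[3],msg_vec) then VV[3][3]++ -> VV[3]=[1, 0, 0, 2]
Event 5: SEND 3->1: VV[3][3]++ -> VV[3]=[1, 0, 0, 3], msg_vec=[1, 0, 0, 3]; VV[1]=max(VV[1],msg_vec) then VV[1][1]++ -> VV[1]=[1, 2, 0, 3]
Event 6: LOCAL 1: VV[1][1]++ -> VV[1]=[1, 3, 0, 3]
Event 7: LOCAL 2: VV[2][2]++ -> VV[2]=[0, 0, 2, 0]
Event 8: LOCAL 2: VV[2][2]++ -> VV[2]=[0, 0, 3, 0]
Event 9: SEND 3->1: VV[3][3]++ -> VV[3]=[1, 0, 0, 4], msg_vec=[1, 0, 0, 4]; VV[1]=max(VV[1],msg_vec) then VV[1][1]++ -> VV[1]=[1, 4, 0, 4]
Event 10: LOCAL 2: VV[2][2]++ -> VV[2]=[0, 0, 4, 0]
Event 1 stamp: [0, 1, 0, 0]
Event 9 stamp: [1, 0, 0, 4]
[0, 1, 0, 0] <= [1, 0, 0, 4]? False
[1, 0, 0, 4] <= [0, 1, 0, 0]? False
Relation: concurrent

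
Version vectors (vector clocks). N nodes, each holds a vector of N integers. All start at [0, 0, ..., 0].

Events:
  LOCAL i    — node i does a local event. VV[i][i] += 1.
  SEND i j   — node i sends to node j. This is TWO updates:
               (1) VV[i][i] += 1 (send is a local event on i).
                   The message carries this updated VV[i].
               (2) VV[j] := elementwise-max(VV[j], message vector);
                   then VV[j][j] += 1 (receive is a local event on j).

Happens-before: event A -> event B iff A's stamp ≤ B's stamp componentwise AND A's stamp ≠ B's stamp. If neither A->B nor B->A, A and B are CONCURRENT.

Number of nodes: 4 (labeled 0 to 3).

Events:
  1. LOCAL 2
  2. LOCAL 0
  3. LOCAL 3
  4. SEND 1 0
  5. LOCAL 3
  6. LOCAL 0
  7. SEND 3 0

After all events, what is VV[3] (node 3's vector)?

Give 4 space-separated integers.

Initial: VV[0]=[0, 0, 0, 0]
Initial: VV[1]=[0, 0, 0, 0]
Initial: VV[2]=[0, 0, 0, 0]
Initial: VV[3]=[0, 0, 0, 0]
Event 1: LOCAL 2: VV[2][2]++ -> VV[2]=[0, 0, 1, 0]
Event 2: LOCAL 0: VV[0][0]++ -> VV[0]=[1, 0, 0, 0]
Event 3: LOCAL 3: VV[3][3]++ -> VV[3]=[0, 0, 0, 1]
Event 4: SEND 1->0: VV[1][1]++ -> VV[1]=[0, 1, 0, 0], msg_vec=[0, 1, 0, 0]; VV[0]=max(VV[0],msg_vec) then VV[0][0]++ -> VV[0]=[2, 1, 0, 0]
Event 5: LOCAL 3: VV[3][3]++ -> VV[3]=[0, 0, 0, 2]
Event 6: LOCAL 0: VV[0][0]++ -> VV[0]=[3, 1, 0, 0]
Event 7: SEND 3->0: VV[3][3]++ -> VV[3]=[0, 0, 0, 3], msg_vec=[0, 0, 0, 3]; VV[0]=max(VV[0],msg_vec) then VV[0][0]++ -> VV[0]=[4, 1, 0, 3]
Final vectors: VV[0]=[4, 1, 0, 3]; VV[1]=[0, 1, 0, 0]; VV[2]=[0, 0, 1, 0]; VV[3]=[0, 0, 0, 3]

Answer: 0 0 0 3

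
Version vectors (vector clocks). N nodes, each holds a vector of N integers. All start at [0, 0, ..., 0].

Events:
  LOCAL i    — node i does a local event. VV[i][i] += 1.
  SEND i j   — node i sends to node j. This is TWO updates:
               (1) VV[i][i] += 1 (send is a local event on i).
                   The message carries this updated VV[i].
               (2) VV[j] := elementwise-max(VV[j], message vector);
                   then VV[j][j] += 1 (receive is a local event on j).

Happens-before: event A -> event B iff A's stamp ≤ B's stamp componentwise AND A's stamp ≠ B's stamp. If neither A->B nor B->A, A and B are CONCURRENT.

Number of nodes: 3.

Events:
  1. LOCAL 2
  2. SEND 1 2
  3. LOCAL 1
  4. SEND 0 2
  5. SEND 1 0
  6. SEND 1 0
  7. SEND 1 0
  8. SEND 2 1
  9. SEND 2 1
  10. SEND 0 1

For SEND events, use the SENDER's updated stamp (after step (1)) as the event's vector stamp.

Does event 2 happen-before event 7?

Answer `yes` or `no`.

Answer: yes

Derivation:
Initial: VV[0]=[0, 0, 0]
Initial: VV[1]=[0, 0, 0]
Initial: VV[2]=[0, 0, 0]
Event 1: LOCAL 2: VV[2][2]++ -> VV[2]=[0, 0, 1]
Event 2: SEND 1->2: VV[1][1]++ -> VV[1]=[0, 1, 0], msg_vec=[0, 1, 0]; VV[2]=max(VV[2],msg_vec) then VV[2][2]++ -> VV[2]=[0, 1, 2]
Event 3: LOCAL 1: VV[1][1]++ -> VV[1]=[0, 2, 0]
Event 4: SEND 0->2: VV[0][0]++ -> VV[0]=[1, 0, 0], msg_vec=[1, 0, 0]; VV[2]=max(VV[2],msg_vec) then VV[2][2]++ -> VV[2]=[1, 1, 3]
Event 5: SEND 1->0: VV[1][1]++ -> VV[1]=[0, 3, 0], msg_vec=[0, 3, 0]; VV[0]=max(VV[0],msg_vec) then VV[0][0]++ -> VV[0]=[2, 3, 0]
Event 6: SEND 1->0: VV[1][1]++ -> VV[1]=[0, 4, 0], msg_vec=[0, 4, 0]; VV[0]=max(VV[0],msg_vec) then VV[0][0]++ -> VV[0]=[3, 4, 0]
Event 7: SEND 1->0: VV[1][1]++ -> VV[1]=[0, 5, 0], msg_vec=[0, 5, 0]; VV[0]=max(VV[0],msg_vec) then VV[0][0]++ -> VV[0]=[4, 5, 0]
Event 8: SEND 2->1: VV[2][2]++ -> VV[2]=[1, 1, 4], msg_vec=[1, 1, 4]; VV[1]=max(VV[1],msg_vec) then VV[1][1]++ -> VV[1]=[1, 6, 4]
Event 9: SEND 2->1: VV[2][2]++ -> VV[2]=[1, 1, 5], msg_vec=[1, 1, 5]; VV[1]=max(VV[1],msg_vec) then VV[1][1]++ -> VV[1]=[1, 7, 5]
Event 10: SEND 0->1: VV[0][0]++ -> VV[0]=[5, 5, 0], msg_vec=[5, 5, 0]; VV[1]=max(VV[1],msg_vec) then VV[1][1]++ -> VV[1]=[5, 8, 5]
Event 2 stamp: [0, 1, 0]
Event 7 stamp: [0, 5, 0]
[0, 1, 0] <= [0, 5, 0]? True. Equal? False. Happens-before: True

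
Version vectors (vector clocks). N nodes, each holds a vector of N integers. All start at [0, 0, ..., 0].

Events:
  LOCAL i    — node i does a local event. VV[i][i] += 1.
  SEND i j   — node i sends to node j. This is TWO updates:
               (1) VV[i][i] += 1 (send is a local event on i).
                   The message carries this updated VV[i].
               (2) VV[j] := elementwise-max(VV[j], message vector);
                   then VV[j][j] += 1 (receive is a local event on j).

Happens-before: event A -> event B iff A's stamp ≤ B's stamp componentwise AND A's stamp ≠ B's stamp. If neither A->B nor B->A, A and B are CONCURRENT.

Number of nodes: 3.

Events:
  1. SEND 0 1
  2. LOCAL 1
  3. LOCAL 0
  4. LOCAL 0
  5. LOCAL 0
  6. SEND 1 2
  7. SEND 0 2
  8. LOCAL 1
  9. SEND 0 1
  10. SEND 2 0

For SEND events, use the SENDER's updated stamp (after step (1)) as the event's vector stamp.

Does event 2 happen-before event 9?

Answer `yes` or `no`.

Answer: no

Derivation:
Initial: VV[0]=[0, 0, 0]
Initial: VV[1]=[0, 0, 0]
Initial: VV[2]=[0, 0, 0]
Event 1: SEND 0->1: VV[0][0]++ -> VV[0]=[1, 0, 0], msg_vec=[1, 0, 0]; VV[1]=max(VV[1],msg_vec) then VV[1][1]++ -> VV[1]=[1, 1, 0]
Event 2: LOCAL 1: VV[1][1]++ -> VV[1]=[1, 2, 0]
Event 3: LOCAL 0: VV[0][0]++ -> VV[0]=[2, 0, 0]
Event 4: LOCAL 0: VV[0][0]++ -> VV[0]=[3, 0, 0]
Event 5: LOCAL 0: VV[0][0]++ -> VV[0]=[4, 0, 0]
Event 6: SEND 1->2: VV[1][1]++ -> VV[1]=[1, 3, 0], msg_vec=[1, 3, 0]; VV[2]=max(VV[2],msg_vec) then VV[2][2]++ -> VV[2]=[1, 3, 1]
Event 7: SEND 0->2: VV[0][0]++ -> VV[0]=[5, 0, 0], msg_vec=[5, 0, 0]; VV[2]=max(VV[2],msg_vec) then VV[2][2]++ -> VV[2]=[5, 3, 2]
Event 8: LOCAL 1: VV[1][1]++ -> VV[1]=[1, 4, 0]
Event 9: SEND 0->1: VV[0][0]++ -> VV[0]=[6, 0, 0], msg_vec=[6, 0, 0]; VV[1]=max(VV[1],msg_vec) then VV[1][1]++ -> VV[1]=[6, 5, 0]
Event 10: SEND 2->0: VV[2][2]++ -> VV[2]=[5, 3, 3], msg_vec=[5, 3, 3]; VV[0]=max(VV[0],msg_vec) then VV[0][0]++ -> VV[0]=[7, 3, 3]
Event 2 stamp: [1, 2, 0]
Event 9 stamp: [6, 0, 0]
[1, 2, 0] <= [6, 0, 0]? False. Equal? False. Happens-before: False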